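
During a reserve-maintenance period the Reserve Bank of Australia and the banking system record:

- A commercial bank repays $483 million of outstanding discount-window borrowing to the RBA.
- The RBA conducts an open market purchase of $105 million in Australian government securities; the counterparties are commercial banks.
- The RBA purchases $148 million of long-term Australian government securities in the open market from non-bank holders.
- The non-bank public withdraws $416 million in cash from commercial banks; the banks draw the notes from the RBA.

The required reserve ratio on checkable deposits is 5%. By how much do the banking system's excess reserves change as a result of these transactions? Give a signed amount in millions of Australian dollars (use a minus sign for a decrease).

-$632.6 million

Discount-window repayment $483 million: reserves −$483M, deposits 0.
OMO purchase (from banks) $105 million: reserves +$105M, deposits 0.
Asset purchase (from non-banks) $148 million: reserves +$148M, deposits +$148M.
Currency withdrawal $416 million: reserves −$416M, deposits −$416M.
Totals: Δreserves = −$646M, Δdeposits = −$268M.
Δrequired reserves = 5% × −$268M = −$13.4M.
Δexcess reserves = Δreserves − Δrequired = −$646M − (−$13.4M) = -$632.6 million.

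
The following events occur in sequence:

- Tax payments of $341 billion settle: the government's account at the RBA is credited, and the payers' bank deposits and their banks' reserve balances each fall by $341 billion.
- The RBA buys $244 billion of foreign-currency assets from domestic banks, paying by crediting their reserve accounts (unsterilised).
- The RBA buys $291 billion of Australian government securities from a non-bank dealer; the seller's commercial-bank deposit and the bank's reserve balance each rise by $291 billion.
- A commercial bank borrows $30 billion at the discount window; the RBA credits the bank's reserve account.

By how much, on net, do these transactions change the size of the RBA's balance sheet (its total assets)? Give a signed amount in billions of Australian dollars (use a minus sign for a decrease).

+$565 billion

Government account inflow $341 billion: only the composition of liabilities changes → 0.
FX purchase $244 billion: an RBA asset is acquired → +$244B.
Asset purchase (from non-banks) $291 billion: an RBA asset is acquired → +$291B.
Discount-window loan $30 billion: an RBA asset is acquired → +$30B.
Net: 0 + 244 + 291 + 30 = +$565 billion.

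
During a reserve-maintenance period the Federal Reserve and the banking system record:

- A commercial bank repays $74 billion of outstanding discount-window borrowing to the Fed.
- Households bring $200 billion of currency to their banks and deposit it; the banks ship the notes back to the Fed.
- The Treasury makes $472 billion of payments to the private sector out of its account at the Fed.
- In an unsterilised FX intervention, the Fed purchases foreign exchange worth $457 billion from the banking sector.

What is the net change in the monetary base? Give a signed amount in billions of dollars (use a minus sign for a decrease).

+$855 billion

Discount-window repayment $74 billion: Fed balance sheet contracts → −$74B.
Currency deposit $200 billion: just a shift between currency and reserves — both are base money → 0.
Government spending $472 billion: a non-base liability converts back to reserves → +$472B.
FX purchase $457 billion: Fed balance sheet expands → +$457B.
Net: −74 + 0 + 472 + 457 = +$855 billion.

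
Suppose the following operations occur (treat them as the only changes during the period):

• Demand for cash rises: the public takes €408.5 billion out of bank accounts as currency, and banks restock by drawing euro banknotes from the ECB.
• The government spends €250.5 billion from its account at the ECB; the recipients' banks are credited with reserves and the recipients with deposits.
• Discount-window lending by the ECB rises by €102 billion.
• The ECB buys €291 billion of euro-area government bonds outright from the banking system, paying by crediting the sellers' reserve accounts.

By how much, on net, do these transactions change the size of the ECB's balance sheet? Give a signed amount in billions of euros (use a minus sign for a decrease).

+€393 billion

Currency withdrawal €408.5 billion: only the composition of liabilities changes → 0.
Government spending €250.5 billion: only the composition of liabilities changes → 0.
Discount-window loan €102 billion: an ECB asset is acquired → +€102B.
OMO purchase (from banks) €291 billion: an ECB asset is acquired → +€291B.
Net: 0 + 0 + 102 + 291 = +€393 billion.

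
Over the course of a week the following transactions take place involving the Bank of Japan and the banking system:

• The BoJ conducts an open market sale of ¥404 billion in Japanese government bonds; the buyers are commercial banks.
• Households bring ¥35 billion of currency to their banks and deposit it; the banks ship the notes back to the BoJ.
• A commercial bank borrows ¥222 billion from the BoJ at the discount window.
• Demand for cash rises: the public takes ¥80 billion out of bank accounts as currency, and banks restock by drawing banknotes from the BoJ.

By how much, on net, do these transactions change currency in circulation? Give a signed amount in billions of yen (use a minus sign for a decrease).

+¥45 billion

BoJ balance sheet:
  Assets:      Securities −¥404B, Loans to banks +¥222B
  Liabilities: Bank reserves −¥227B, Currency in circulation +¥45B
So the change in currency in circulation is +¥45 billion.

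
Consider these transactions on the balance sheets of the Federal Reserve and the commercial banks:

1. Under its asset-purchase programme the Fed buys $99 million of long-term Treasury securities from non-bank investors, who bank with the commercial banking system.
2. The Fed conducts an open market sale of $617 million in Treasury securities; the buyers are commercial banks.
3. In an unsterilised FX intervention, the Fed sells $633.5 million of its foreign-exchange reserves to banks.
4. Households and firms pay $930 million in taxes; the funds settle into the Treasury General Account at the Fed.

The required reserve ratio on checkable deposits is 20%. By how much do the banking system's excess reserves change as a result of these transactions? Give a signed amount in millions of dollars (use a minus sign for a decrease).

Asset purchase (from non-banks) $99 million: reserves +$99M, deposits +$99M.
OMO sale (to banks) $617 million: reserves −$617M, deposits 0.
FX sale $633.5 million: reserves −$633.5M, deposits 0.
Government account inflow $930 million: reserves −$930M, deposits −$930M.
Totals: Δreserves = −$2081.5M, Δdeposits = −$831M.
Δrequired reserves = 20% × −$831M = −$166.2M.
Δexcess reserves = Δreserves − Δrequired = −$2081.5M − (−$166.2M) = -$1915.3 million.

-$1915.3 million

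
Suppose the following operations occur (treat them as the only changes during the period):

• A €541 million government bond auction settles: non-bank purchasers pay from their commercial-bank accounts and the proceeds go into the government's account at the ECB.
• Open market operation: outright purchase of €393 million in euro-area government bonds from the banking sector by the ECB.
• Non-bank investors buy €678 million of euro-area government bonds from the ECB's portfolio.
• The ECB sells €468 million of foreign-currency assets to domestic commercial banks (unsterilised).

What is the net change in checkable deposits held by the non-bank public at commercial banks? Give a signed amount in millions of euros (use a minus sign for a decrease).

Government account inflow €541 million: non-bank counterparties' bank balances fall → −€541M.
OMO purchase (from banks) €393 million: the counterparty is a bank, so public deposits are unchanged → 0.
Asset sale (to non-banks) €678 million: non-bank counterparties' bank balances fall → −€678M.
FX sale €468 million: the counterparty is a bank, so public deposits are unchanged → 0.
Net: −541 + 0 − 678 + 0 = -€1219 million.

-€1219 million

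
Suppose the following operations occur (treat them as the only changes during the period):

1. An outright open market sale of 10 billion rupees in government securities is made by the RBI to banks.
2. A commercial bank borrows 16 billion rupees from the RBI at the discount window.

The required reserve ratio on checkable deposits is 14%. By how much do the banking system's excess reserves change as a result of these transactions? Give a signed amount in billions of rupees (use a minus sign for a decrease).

OMO sale (to banks) 10 billion rupees: reserves −10B, deposits 0.
Discount-window loan 16 billion rupees: reserves +16B, deposits 0.
Totals: Δreserves = +6B, Δdeposits = 0.
Δrequired reserves = 14% × 0 = 0.
Δexcess reserves = Δreserves − Δrequired = +6B − (0) = +6 billion.

+6 billion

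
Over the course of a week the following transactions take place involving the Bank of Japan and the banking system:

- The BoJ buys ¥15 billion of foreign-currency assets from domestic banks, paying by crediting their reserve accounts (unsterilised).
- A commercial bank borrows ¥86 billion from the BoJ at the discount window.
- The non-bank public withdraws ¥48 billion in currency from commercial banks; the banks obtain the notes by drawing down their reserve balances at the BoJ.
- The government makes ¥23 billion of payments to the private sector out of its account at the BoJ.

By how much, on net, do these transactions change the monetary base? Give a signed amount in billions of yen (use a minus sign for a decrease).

+¥124 billion

BoJ balance sheet:
  Assets:      Loans to banks +¥86B, Foreign assets +¥15B
  Liabilities: Bank reserves +¥76B, Currency in circulation +¥48B, Government deposits −¥23B
Commercial banking system:
  Assets:      Reserves at CB +¥76B, Foreign assets −¥15B
  Liabilities: Checkable deposits −¥25B, Borrowings from CB +¥86B
Monetary base = currency + reserves: +¥48B + (+¥76B) = +¥124 billion.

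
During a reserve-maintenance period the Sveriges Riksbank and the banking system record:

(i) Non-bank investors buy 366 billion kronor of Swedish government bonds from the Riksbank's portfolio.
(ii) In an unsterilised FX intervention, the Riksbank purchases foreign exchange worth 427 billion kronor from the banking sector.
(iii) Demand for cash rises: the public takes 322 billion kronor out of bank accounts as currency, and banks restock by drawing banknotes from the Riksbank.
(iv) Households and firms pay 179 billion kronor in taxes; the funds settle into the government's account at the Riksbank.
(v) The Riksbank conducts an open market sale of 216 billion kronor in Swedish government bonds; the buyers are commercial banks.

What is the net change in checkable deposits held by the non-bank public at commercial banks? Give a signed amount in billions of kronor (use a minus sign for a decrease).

Asset sale (to non-banks) 366 billion kronor: non-bank counterparties' bank balances fall → −366B.
FX purchase 427 billion kronor: the counterparty is a bank, so public deposits are unchanged → 0.
Currency withdrawal 322 billion kronor: non-bank counterparties' bank balances fall → −322B.
Government account inflow 179 billion kronor: non-bank counterparties' bank balances fall → −179B.
OMO sale (to banks) 216 billion kronor: the counterparty is a bank, so public deposits are unchanged → 0.
Net: −366 + 0 − 322 − 179 + 0 = -867 billion.

-867 billion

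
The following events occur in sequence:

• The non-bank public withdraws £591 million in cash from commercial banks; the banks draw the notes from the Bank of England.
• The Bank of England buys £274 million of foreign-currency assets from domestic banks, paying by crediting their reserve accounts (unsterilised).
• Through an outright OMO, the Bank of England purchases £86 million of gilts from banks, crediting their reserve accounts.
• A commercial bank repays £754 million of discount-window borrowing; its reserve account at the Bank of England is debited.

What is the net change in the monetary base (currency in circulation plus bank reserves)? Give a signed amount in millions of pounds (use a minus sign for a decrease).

Bank of England balance sheet:
  Assets:      Securities +£86M, Loans to banks −£754M, Foreign assets +£274M
  Liabilities: Bank reserves −£985M, Currency in circulation +£591M
Monetary base = currency + reserves: +£591M + (−£985M) = -£394 million.

-£394 million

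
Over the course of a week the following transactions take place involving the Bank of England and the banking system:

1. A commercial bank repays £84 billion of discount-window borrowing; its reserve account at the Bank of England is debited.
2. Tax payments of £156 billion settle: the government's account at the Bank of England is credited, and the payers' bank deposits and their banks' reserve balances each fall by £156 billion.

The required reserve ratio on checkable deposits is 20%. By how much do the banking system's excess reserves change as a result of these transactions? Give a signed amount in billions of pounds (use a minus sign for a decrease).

Discount-window repayment £84 billion: reserves −£84B, deposits 0.
Government account inflow £156 billion: reserves −£156B, deposits −£156B.
Totals: Δreserves = −£240B, Δdeposits = −£156B.
Δrequired reserves = 20% × −£156B = −£31.2B.
Δexcess reserves = Δreserves − Δrequired = −£240B − (−£31.2B) = -£208.8 billion.

-£208.8 billion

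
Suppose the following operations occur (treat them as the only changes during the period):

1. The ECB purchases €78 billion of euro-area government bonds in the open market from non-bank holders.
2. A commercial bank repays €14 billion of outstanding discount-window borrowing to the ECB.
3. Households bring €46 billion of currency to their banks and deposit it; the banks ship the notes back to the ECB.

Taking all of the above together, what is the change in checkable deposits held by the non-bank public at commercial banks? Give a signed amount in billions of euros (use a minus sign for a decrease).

+€124 billion

ECB balance sheet:
  Assets:      Securities +€78B, Loans to banks −€14B
  Liabilities: Bank reserves +€110B, Currency in circulation −€46B
Commercial banking system:
  Assets:      Reserves at CB +€110B
  Liabilities: Checkable deposits +€124B, Borrowings from CB −€14B
So the change in checkable deposits held by the non-bank public at commercial banks is +€124 billion.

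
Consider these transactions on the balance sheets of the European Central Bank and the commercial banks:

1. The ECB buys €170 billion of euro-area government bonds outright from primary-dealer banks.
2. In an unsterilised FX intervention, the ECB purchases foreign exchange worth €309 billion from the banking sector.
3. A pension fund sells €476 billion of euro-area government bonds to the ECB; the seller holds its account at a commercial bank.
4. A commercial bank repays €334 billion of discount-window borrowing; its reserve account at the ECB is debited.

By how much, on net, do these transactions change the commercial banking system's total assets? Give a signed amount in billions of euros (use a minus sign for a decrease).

ECB balance sheet:
  Assets:      Securities +€646B, Loans to banks −€334B, Foreign assets +€309B
  Liabilities: Bank reserves +€621B
Commercial banking system:
  Assets:      Reserves at CB +€621B, Securities −€170B, Foreign assets −€309B
  Liabilities: Checkable deposits +€476B, Borrowings from CB −€334B
Change in total bank assets = +€142 billion.

+€142 billion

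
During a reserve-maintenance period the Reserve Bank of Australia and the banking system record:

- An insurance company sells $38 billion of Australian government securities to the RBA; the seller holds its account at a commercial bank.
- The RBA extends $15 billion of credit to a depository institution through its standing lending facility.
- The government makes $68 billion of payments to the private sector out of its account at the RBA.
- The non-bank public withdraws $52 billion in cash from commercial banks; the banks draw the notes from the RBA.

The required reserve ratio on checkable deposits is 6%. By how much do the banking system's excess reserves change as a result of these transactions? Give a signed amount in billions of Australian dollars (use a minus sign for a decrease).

Asset purchase (from non-banks) $38 billion: reserves +$38B, deposits +$38B.
Discount-window loan $15 billion: reserves +$15B, deposits 0.
Government spending $68 billion: reserves +$68B, deposits +$68B.
Currency withdrawal $52 billion: reserves −$52B, deposits −$52B.
Totals: Δreserves = +$69B, Δdeposits = +$54B.
Δrequired reserves = 6% × +$54B = +$3.24B.
Δexcess reserves = Δreserves − Δrequired = +$69B − (+$3.24B) = +$65.76 billion.

+$65.76 billion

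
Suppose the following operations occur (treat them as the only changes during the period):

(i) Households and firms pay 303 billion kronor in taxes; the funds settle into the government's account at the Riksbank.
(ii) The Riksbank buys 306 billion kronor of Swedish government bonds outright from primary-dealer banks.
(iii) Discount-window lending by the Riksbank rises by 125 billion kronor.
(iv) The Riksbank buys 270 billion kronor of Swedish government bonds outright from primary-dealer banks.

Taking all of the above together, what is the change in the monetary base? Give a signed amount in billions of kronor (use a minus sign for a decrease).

Riksbank balance sheet:
  Assets:      Securities +576B, Loans to banks +125B
  Liabilities: Bank reserves +398B, Government deposits +303B
Commercial banking system:
  Assets:      Reserves at CB +398B, Securities −576B
  Liabilities: Checkable deposits −303B, Borrowings from CB +125B
Monetary base = currency + reserves: 0 + (+398B) = +398 billion.

+398 billion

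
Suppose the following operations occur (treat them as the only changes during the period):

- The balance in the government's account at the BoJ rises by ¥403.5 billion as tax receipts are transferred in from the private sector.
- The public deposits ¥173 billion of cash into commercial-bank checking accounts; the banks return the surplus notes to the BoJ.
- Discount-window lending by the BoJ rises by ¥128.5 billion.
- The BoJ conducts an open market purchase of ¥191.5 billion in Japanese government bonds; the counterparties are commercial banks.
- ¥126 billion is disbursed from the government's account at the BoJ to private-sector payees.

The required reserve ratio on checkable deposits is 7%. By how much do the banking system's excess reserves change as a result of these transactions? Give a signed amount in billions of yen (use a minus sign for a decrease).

+¥222.815 billion

Government account inflow ¥403.5 billion: reserves −¥403.5B, deposits −¥403.5B.
Currency deposit ¥173 billion: reserves +¥173B, deposits +¥173B.
Discount-window loan ¥128.5 billion: reserves +¥128.5B, deposits 0.
OMO purchase (from banks) ¥191.5 billion: reserves +¥191.5B, deposits 0.
Government spending ¥126 billion: reserves +¥126B, deposits +¥126B.
Totals: Δreserves = +¥215.5B, Δdeposits = −¥104.5B.
Δrequired reserves = 7% × −¥104.5B = −¥7.315B.
Δexcess reserves = Δreserves − Δrequired = +¥215.5B − (−¥7.315B) = +¥222.815 billion.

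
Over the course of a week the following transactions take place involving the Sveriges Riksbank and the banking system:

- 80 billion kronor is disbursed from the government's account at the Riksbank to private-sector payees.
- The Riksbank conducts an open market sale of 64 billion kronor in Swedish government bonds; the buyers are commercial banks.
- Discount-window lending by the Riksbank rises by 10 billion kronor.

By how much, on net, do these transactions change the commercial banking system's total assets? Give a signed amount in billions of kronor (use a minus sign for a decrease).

Riksbank balance sheet:
  Assets:      Securities −64B, Loans to banks +10B
  Liabilities: Bank reserves +26B, Government deposits −80B
Commercial banking system:
  Assets:      Reserves at CB +26B, Securities +64B
  Liabilities: Checkable deposits +80B, Borrowings from CB +10B
Change in total bank assets = +90 billion.

+90 billion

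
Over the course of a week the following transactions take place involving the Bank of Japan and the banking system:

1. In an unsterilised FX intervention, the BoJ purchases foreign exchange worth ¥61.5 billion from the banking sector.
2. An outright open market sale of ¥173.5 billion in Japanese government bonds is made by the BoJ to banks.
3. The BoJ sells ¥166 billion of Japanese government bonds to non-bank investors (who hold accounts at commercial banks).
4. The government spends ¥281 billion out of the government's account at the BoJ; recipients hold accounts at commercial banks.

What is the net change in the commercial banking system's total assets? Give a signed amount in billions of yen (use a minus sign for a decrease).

+¥115 billion

FX purchase ¥61.5 billion: just an asset swap on bank balance sheets → 0.
OMO sale (to banks) ¥173.5 billion: just an asset swap on bank balance sheets → 0.
Asset sale (to non-banks) ¥166 billion: bank balance sheets shrink → −¥166B.
Government spending ¥281 billion: bank balance sheets expand → +¥281B.
Net: 0 + 0 − 166 + 281 = +¥115 billion.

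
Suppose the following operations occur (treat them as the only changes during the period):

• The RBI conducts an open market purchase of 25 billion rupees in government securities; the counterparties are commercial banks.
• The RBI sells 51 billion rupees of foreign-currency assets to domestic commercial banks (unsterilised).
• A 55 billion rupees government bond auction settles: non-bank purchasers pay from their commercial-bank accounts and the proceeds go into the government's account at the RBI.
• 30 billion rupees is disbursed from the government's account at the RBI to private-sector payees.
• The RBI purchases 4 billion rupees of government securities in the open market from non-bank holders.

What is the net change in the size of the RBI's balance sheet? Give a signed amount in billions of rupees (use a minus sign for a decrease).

OMO purchase (from banks) 25 billion rupees: an RBI asset is acquired → +25B.
FX sale 51 billion rupees: an RBI asset is shed → −51B.
Government account inflow 55 billion rupees: only the composition of liabilities changes → 0.
Government spending 30 billion rupees: only the composition of liabilities changes → 0.
Asset purchase (from non-banks) 4 billion rupees: an RBI asset is acquired → +4B.
Net: 25 − 51 + 0 + 0 + 4 = -22 billion.

-22 billion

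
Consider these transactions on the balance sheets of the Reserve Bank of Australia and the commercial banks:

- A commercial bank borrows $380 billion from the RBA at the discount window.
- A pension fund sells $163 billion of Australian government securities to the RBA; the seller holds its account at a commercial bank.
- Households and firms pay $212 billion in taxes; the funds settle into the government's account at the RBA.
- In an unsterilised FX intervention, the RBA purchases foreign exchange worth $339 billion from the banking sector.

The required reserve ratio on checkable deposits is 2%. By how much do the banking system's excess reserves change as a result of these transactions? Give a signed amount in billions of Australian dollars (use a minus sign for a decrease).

+$670.98 billion

Discount-window loan $380 billion: reserves +$380B, deposits 0.
Asset purchase (from non-banks) $163 billion: reserves +$163B, deposits +$163B.
Government account inflow $212 billion: reserves −$212B, deposits −$212B.
FX purchase $339 billion: reserves +$339B, deposits 0.
Totals: Δreserves = +$670B, Δdeposits = −$49B.
Δrequired reserves = 2% × −$49B = −$0.98B.
Δexcess reserves = Δreserves − Δrequired = +$670B − (−$0.98B) = +$670.98 billion.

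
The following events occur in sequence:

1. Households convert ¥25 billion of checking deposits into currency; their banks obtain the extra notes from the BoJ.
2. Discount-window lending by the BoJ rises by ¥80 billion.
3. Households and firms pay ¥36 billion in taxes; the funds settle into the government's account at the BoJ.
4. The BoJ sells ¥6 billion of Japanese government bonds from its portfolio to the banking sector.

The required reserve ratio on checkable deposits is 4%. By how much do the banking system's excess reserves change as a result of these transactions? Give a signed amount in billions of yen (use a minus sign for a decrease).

Currency withdrawal ¥25 billion: reserves −¥25B, deposits −¥25B.
Discount-window loan ¥80 billion: reserves +¥80B, deposits 0.
Government account inflow ¥36 billion: reserves −¥36B, deposits −¥36B.
OMO sale (to banks) ¥6 billion: reserves −¥6B, deposits 0.
Totals: Δreserves = +¥13B, Δdeposits = −¥61B.
Δrequired reserves = 4% × −¥61B = −¥2.44B.
Δexcess reserves = Δreserves − Δrequired = +¥13B − (−¥2.44B) = +¥15.44 billion.

+¥15.44 billion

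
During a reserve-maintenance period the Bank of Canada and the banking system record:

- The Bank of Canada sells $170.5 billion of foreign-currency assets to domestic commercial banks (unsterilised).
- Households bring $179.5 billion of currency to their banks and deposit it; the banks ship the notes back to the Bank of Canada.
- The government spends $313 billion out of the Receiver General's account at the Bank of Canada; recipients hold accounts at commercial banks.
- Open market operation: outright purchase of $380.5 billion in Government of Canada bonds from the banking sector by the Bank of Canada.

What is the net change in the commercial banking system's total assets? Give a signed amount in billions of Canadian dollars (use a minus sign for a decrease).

+$492.5 billion

Bank of Canada balance sheet:
  Assets:      Securities +$380.5B, Foreign assets −$170.5B
  Liabilities: Bank reserves +$702.5B, Currency in circulation −$179.5B, Government deposits −$313B
Commercial banking system:
  Assets:      Reserves at CB +$702.5B, Securities −$380.5B, Foreign assets +$170.5B
  Liabilities: Checkable deposits +$492.5B
Change in total bank assets = +$492.5 billion.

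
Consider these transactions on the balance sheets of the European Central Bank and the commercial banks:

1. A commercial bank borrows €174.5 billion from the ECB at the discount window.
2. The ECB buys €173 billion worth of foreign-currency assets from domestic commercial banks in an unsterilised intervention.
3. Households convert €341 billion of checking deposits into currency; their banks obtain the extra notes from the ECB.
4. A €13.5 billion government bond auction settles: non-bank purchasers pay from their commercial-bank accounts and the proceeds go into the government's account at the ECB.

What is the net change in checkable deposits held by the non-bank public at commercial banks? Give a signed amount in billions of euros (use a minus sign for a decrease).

-€354.5 billion

Discount-window loan €174.5 billion: the counterparty is a bank, so public deposits are unchanged → 0.
FX purchase €173 billion: the counterparty is a bank, so public deposits are unchanged → 0.
Currency withdrawal €341 billion: non-bank counterparties' bank balances fall → −€341B.
Government account inflow €13.5 billion: non-bank counterparties' bank balances fall → −€13.5B.
Net: 0 + 0 − 341 − 13.5 = -€354.5 billion.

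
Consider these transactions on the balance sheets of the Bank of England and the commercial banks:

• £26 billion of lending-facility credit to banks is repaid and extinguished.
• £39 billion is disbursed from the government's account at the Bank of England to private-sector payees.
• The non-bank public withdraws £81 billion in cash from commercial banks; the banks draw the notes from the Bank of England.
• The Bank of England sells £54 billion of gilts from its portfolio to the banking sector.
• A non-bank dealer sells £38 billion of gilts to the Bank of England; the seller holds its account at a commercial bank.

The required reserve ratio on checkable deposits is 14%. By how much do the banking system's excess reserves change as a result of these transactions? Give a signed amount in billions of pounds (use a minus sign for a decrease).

Discount-window repayment £26 billion: reserves −£26B, deposits 0.
Government spending £39 billion: reserves +£39B, deposits +£39B.
Currency withdrawal £81 billion: reserves −£81B, deposits −£81B.
OMO sale (to banks) £54 billion: reserves −£54B, deposits 0.
Asset purchase (from non-banks) £38 billion: reserves +£38B, deposits +£38B.
Totals: Δreserves = −£84B, Δdeposits = −£4B.
Δrequired reserves = 14% × −£4B = −£0.56B.
Δexcess reserves = Δreserves − Δrequired = −£84B − (−£0.56B) = -£83.44 billion.

-£83.44 billion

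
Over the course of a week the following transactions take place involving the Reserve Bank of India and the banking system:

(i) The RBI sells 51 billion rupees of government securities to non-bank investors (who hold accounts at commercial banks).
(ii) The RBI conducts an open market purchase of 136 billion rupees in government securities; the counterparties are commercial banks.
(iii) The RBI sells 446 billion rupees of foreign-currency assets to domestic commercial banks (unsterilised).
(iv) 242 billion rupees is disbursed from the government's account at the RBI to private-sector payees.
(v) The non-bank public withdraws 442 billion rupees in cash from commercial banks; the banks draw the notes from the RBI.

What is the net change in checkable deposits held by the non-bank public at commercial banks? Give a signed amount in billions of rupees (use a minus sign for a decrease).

Asset sale (to non-banks) 51 billion rupees: non-bank counterparties' bank balances fall → −51B.
OMO purchase (from banks) 136 billion rupees: the counterparty is a bank, so public deposits are unchanged → 0.
FX sale 446 billion rupees: the counterparty is a bank, so public deposits are unchanged → 0.
Government spending 242 billion rupees: non-bank counterparties' bank balances rise → +242B.
Currency withdrawal 442 billion rupees: non-bank counterparties' bank balances fall → −442B.
Net: −51 + 0 + 0 + 242 − 442 = -251 billion.

-251 billion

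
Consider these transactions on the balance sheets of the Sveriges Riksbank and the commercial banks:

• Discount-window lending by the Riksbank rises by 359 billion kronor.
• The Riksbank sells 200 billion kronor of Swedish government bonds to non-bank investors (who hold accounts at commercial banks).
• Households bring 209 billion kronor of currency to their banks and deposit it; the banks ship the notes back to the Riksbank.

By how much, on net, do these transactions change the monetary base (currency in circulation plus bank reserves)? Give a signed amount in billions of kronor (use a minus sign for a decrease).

+159 billion

Discount-window loan 359 billion kronor: Riksbank balance sheet expands → +359B.
Asset sale (to non-banks) 200 billion kronor: Riksbank balance sheet contracts → −200B.
Currency deposit 209 billion kronor: just a shift between currency and reserves — both are base money → 0.
Net: 359 − 200 + 0 = +159 billion.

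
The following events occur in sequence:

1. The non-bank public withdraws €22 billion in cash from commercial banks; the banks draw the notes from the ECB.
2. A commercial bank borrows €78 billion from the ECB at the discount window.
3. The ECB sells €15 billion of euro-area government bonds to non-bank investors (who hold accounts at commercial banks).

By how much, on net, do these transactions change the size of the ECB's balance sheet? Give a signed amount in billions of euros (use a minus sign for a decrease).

+€63 billion

Currency withdrawal €22 billion: only the composition of liabilities changes → 0.
Discount-window loan €78 billion: an ECB asset is acquired → +€78B.
Asset sale (to non-banks) €15 billion: an ECB asset is shed → −€15B.
Net: 0 + 78 − 15 = +€63 billion.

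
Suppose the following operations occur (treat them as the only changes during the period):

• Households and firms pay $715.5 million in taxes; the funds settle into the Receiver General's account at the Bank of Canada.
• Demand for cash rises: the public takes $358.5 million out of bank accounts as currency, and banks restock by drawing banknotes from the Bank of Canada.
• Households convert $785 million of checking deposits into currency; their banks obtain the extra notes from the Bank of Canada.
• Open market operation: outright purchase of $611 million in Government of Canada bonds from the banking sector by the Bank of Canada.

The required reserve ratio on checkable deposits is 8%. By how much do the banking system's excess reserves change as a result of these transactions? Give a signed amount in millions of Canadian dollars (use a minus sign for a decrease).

-$1099.28 million

Government account inflow $715.5 million: reserves −$715.5M, deposits −$715.5M.
Currency withdrawal $358.5 million: reserves −$358.5M, deposits −$358.5M.
Currency withdrawal $785 million: reserves −$785M, deposits −$785M.
OMO purchase (from banks) $611 million: reserves +$611M, deposits 0.
Totals: Δreserves = −$1248M, Δdeposits = −$1859M.
Δrequired reserves = 8% × −$1859M = −$148.72M.
Δexcess reserves = Δreserves − Δrequired = −$1248M − (−$148.72M) = -$1099.28 million.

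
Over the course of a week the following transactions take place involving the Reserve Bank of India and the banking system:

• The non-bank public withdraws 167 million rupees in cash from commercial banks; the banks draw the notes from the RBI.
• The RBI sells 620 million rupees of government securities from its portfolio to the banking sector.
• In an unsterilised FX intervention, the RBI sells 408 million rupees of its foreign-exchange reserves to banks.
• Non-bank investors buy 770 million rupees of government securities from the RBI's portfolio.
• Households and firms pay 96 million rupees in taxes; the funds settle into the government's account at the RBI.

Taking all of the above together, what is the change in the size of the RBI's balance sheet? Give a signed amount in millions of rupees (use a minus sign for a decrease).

RBI balance sheet:
  Assets:      Securities −1390M, Foreign assets −408M
  Liabilities: Bank reserves −2061M, Currency in circulation +167M, Government deposits +96M
Change in total RBI assets = -1798 million.

-1798 million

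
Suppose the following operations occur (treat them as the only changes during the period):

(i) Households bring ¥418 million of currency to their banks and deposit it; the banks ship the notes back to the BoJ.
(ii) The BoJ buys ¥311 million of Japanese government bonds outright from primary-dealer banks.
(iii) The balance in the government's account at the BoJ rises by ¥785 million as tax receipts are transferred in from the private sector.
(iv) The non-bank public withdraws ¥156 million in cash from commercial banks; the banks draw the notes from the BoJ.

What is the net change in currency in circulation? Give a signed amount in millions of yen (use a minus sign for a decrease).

Currency deposit ¥418 million: notes return to the central bank → −¥418M.
OMO purchase (from banks) ¥311 million: no currency enters or leaves circulation → 0.
Government account inflow ¥785 million: no currency enters or leaves circulation → 0.
Currency withdrawal ¥156 million: notes leave the central bank → +¥156M.
Net: −418 + 0 + 0 + 156 = -¥262 million.

-¥262 million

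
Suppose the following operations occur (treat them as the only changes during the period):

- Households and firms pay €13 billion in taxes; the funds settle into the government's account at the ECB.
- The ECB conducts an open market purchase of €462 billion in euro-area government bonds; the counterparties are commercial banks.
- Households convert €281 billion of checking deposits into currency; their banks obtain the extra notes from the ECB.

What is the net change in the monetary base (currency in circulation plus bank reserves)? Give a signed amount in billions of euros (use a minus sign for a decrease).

+€449 billion

Government account inflow €13 billion: reserves shift to a non-base liability → −€13B.
OMO purchase (from banks) €462 billion: ECB balance sheet expands → +€462B.
Currency withdrawal €281 billion: just a shift between currency and reserves — both are base money → 0.
Net: −13 + 462 + 0 = +€449 billion.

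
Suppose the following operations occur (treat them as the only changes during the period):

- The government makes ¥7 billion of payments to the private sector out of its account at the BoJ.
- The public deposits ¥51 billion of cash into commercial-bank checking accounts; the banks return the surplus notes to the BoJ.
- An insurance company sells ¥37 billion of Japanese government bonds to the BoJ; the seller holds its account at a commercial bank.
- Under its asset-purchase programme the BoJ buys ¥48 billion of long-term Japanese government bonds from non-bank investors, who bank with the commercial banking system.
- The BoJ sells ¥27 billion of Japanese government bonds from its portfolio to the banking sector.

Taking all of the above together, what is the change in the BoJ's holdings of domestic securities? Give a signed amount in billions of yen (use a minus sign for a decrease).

+¥58 billion

Government spending ¥7 billion: the BoJ's securities portfolio is untouched → 0.
Currency deposit ¥51 billion: the BoJ's securities portfolio is untouched → 0.
Asset purchase (from non-banks) ¥37 billion: securities added to the BoJ's portfolio → +¥37B.
Asset purchase (from non-banks) ¥48 billion: securities added to the BoJ's portfolio → +¥48B.
OMO sale (to banks) ¥27 billion: securities removed from the BoJ's portfolio → −¥27B.
Net: 0 + 0 + 37 + 48 − 27 = +¥58 billion.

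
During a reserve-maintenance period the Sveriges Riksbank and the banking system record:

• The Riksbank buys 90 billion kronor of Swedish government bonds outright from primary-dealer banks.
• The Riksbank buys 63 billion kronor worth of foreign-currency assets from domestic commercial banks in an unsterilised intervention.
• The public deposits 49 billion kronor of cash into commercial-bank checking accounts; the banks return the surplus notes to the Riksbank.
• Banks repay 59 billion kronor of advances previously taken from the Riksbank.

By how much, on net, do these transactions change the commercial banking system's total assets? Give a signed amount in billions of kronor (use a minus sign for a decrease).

OMO purchase (from banks) 90 billion kronor: just an asset swap on bank balance sheets → 0.
FX purchase 63 billion kronor: just an asset swap on bank balance sheets → 0.
Currency deposit 49 billion kronor: bank balance sheets expand → +49B.
Discount-window repayment 59 billion kronor: bank balance sheets shrink → −59B.
Net: 0 + 0 + 49 − 59 = -10 billion.

-10 billion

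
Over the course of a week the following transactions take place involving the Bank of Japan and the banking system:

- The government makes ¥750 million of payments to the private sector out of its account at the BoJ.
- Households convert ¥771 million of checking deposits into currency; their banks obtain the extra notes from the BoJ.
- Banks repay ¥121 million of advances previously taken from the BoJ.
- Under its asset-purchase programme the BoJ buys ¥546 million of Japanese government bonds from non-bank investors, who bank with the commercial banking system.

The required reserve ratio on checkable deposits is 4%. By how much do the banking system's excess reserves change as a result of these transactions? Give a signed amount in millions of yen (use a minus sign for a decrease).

Government spending ¥750 million: reserves +¥750M, deposits +¥750M.
Currency withdrawal ¥771 million: reserves −¥771M, deposits −¥771M.
Discount-window repayment ¥121 million: reserves −¥121M, deposits 0.
Asset purchase (from non-banks) ¥546 million: reserves +¥546M, deposits +¥546M.
Totals: Δreserves = +¥404M, Δdeposits = +¥525M.
Δrequired reserves = 4% × +¥525M = +¥21M.
Δexcess reserves = Δreserves − Δrequired = +¥404M − (+¥21M) = +¥383 million.

+¥383 million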